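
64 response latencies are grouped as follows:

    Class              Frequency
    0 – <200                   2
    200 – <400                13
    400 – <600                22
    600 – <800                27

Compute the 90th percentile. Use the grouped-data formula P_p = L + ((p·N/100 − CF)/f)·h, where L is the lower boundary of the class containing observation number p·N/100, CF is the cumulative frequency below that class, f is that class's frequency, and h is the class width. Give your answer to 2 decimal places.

N = 64; target position k = 90/100 · 64 = 57.6.
Cumulative frequencies: 2, 15, 37, 64.
Observation 57.6 falls in the class 600 – <800.
L = 600, CF = 37, f = 27, h = 200.
P90 = 600 + ((57.6 − 37)/27)·200 = 600 + 152.593 = 752.593.

752.59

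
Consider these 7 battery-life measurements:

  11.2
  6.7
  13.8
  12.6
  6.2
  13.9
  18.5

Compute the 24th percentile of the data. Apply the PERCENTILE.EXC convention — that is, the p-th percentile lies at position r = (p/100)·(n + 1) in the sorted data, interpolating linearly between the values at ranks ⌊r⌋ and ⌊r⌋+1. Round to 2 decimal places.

Sorted: 6.2, 6.7, 11.2, 12.6, 13.8, 13.9, 18.5.
n = 7.
r = (24/100)·(7 + 1) = 1.92.
Rank 1 is 6.2 and rank 2 is 6.7.
Interpolate: 6.2 + 0.92·(6.7 − 6.2) = 6.2 + 0.92·0.5 = 6.66.

6.66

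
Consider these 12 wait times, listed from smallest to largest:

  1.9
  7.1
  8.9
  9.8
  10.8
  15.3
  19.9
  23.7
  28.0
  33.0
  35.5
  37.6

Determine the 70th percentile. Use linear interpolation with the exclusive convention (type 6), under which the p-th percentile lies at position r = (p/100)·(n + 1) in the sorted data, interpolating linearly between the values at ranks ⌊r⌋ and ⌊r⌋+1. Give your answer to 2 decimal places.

28.50

n = 12.
r = (70/100)·(12 + 1) = 9.1.
Rank 9 is 28.0 and rank 10 is 33.0.
Interpolate: 28.0 + 0.1·(33.0 − 28.0) = 28.0 + 0.1·5 = 28.5.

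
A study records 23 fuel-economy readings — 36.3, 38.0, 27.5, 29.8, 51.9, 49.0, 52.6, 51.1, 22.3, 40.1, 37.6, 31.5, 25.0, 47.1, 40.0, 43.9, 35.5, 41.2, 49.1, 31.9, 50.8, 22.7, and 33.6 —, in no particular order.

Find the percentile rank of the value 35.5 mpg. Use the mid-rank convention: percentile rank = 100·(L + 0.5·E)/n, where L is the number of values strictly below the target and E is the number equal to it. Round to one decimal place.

37.0

Sorted: 22.3, 22.7, 25.0, 27.5, 29.8, 31.5, 31.9, 33.6, 35.5, 36.3, 37.6, 38.0, 40.0, 40.1, 41.2, 43.9, 47.1, 49.0, 49.1, 50.8, 51.1, 51.9, 52.6.
Count below 35.5: L = 8; count equal: E = 1; n = 23.
Percentile rank = 100·(8 + 0.5·1)/23 = 100·8.5/23 = 36.96.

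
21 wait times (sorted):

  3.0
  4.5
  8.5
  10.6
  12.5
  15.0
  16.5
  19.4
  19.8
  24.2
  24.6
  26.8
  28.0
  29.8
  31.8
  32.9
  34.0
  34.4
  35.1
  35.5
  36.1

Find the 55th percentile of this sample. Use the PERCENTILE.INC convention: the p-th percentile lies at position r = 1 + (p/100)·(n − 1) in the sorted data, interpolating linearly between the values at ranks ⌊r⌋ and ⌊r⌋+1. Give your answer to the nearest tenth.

n = 21.
r = 1 + (55/100)·(21 − 1) = 1 + 11 = 12.
r is an integer, so P55 is the value at rank 12: 26.8.

26.8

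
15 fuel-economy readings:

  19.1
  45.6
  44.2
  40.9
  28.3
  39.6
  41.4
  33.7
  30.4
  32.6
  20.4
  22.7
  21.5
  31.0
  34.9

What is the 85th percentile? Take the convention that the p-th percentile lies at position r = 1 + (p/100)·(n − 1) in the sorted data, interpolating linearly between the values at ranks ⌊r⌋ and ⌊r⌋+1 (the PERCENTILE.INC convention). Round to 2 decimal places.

41.35

Sorted: 19.1, 20.4, 21.5, 22.7, 28.3, 30.4, 31.0, 32.6, 33.7, 34.9, 39.6, 40.9, 41.4, 44.2, 45.6.
n = 15.
r = 1 + (85/100)·(15 − 1) = 1 + 11.9 = 12.9.
Rank 12 is 40.9 and rank 13 is 41.4.
Interpolate: 40.9 + 0.9·(41.4 − 40.9) = 40.9 + 0.9·0.5 = 41.35.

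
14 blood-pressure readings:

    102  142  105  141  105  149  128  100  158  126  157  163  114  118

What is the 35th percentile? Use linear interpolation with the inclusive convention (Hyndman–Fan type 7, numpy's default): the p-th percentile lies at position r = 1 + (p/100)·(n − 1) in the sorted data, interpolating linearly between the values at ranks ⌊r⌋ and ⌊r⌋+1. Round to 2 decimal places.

Sorted: 100, 102, 105, 105, 114, 118, 126, 128, 141, 142, 149, 157, 158, 163.
n = 14.
r = 1 + (35/100)·(14 − 1) = 1 + 4.55 = 5.55.
Rank 5 is 114 and rank 6 is 118.
Interpolate: 114 + 0.55·(118 − 114) = 114 + 0.55·4 = 116.2.

116.20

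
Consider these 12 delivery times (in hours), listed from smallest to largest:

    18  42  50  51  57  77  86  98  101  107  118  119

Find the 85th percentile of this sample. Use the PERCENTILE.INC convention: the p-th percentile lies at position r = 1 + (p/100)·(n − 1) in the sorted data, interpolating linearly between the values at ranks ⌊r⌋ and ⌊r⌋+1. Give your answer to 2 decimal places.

110.85

n = 12.
r = 1 + (85/100)·(12 − 1) = 1 + 9.35 = 10.35.
Rank 10 is 107 and rank 11 is 118.
Interpolate: 107 + 0.35·(118 − 107) = 107 + 0.35·11 = 110.85.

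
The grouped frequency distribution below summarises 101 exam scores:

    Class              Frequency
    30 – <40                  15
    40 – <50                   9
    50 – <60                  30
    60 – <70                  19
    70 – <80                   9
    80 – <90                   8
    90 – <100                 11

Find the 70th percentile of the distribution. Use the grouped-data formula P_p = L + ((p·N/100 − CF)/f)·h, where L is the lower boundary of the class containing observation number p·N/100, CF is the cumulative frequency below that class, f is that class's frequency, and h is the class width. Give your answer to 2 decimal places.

68.79

N = 101; target position k = 70/100 · 101 = 70.7.
Cumulative frequencies: 15, 24, 54, 73, 82, 90, 101.
Observation 70.7 falls in the class 60 – <70.
L = 60, CF = 54, f = 19, h = 10.
P70 = 60 + ((70.7 − 54)/19)·10 = 60 + 8.78947 = 68.7895.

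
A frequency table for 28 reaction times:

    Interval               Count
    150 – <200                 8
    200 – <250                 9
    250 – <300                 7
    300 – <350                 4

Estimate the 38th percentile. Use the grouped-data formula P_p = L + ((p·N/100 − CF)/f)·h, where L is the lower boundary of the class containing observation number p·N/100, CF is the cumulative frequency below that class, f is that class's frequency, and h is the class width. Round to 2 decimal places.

N = 28; target position k = 38/100 · 28 = 10.64.
Cumulative frequencies: 8, 17, 24, 28.
Observation 10.64 falls in the class 200 – <250.
L = 200, CF = 8, f = 9, h = 50.
P38 = 200 + ((10.64 − 8)/9)·50 = 200 + 14.6667 = 214.667.

214.67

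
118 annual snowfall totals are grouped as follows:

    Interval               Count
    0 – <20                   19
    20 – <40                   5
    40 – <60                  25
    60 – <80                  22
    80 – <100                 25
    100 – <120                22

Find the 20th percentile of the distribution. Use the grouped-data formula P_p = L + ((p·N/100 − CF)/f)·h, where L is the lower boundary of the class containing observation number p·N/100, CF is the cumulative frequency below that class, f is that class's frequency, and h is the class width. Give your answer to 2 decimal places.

38.40

N = 118; target position k = 20/100 · 118 = 23.6.
Cumulative frequencies: 19, 24, 49, 71, 96, 118.
Observation 23.6 falls in the class 20 – <40.
L = 20, CF = 19, f = 5, h = 20.
P20 = 20 + ((23.6 − 19)/5)·20 = 20 + 18.4 = 38.4.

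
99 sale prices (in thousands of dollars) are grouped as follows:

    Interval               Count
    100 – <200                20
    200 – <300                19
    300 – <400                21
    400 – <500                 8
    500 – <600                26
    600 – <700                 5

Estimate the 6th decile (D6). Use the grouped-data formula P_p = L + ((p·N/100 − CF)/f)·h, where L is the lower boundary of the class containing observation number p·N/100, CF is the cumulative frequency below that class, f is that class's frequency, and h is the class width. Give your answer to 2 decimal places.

397.14

N = 99; target position k = 60/100 · 99 = 59.4.
Cumulative frequencies: 20, 39, 60, 68, 94, 99.
Observation 59.4 falls in the class 300 – <400.
L = 300, CF = 39, f = 21, h = 100.
P60 = 300 + ((59.4 − 39)/21)·100 = 300 + 97.1429 = 397.143.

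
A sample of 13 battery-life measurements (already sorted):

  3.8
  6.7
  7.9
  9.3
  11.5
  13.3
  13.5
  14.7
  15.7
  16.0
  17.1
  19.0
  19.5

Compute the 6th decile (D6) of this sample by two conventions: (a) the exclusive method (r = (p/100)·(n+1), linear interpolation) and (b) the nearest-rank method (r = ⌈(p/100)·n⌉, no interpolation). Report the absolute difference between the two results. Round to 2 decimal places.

0.40

n = 13.
(a) r = 8.4; between ranks 8 (14.7) and 9 (15.7): 15.1.
(b) the nearest-rank method: rank 8 → 14.7.
|15.1 − 14.7| = 0.4.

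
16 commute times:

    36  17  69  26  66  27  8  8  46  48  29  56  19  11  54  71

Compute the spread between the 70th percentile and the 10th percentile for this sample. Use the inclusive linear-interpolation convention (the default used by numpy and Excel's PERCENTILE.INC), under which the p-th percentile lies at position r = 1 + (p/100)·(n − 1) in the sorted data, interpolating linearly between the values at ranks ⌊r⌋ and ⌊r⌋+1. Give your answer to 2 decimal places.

Sorted: 8, 8, 11, 17, 19, 26, 27, 29, 36, 46, 48, 54, 56, 66, 69, 71.
n = 16.
P10: r = 2.5; ranks 2–3 are 8, 11; interpolating gives 9.5.
P70: r = 11.5; ranks 11–12 are 48, 54; interpolating gives 51.
Difference: 51 − 9.5 = 41.5.

41.50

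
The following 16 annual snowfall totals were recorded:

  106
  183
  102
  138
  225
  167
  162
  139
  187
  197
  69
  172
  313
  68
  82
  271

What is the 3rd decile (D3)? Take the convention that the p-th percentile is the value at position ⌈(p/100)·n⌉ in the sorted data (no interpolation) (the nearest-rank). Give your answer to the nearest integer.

106

Sorted: 68, 69, 82, 102, 106, 138, 139, 162, 167, 172, 183, 187, 197, 225, 271, 313.
n = 16.
Position = ⌈30/100 · 16⌉ = ⌈4.8⌉ = 5.
The value at rank 5 is 106.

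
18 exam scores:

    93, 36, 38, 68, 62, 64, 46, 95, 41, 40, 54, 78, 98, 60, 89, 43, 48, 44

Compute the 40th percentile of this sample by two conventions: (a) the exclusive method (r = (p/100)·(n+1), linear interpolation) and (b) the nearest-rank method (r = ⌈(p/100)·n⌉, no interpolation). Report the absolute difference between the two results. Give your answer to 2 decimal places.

0.80

Sorted: 36, 38, 40, 41, 43, 44, 46, 48, 54, 60, 62, 64, 68, 78, 89, 93, 95, 98.
n = 18.
(a) r = 7.6; between ranks 7 (46) and 8 (48): 47.2.
(b) the nearest-rank method: rank 8 → 48.
|47.2 − 48| = 0.8.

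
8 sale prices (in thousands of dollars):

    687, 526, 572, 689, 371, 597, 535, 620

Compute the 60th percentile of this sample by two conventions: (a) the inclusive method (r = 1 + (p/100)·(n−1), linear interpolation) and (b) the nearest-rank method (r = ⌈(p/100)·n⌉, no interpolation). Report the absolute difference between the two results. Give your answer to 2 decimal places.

Sorted: 371, 526, 535, 572, 597, 620, 687, 689.
n = 8.
(a) r = 5.2; between ranks 5 (597) and 6 (620): 601.6.
(b) the nearest-rank method: rank 5 → 597.
|601.6 − 597| = 4.6.

4.60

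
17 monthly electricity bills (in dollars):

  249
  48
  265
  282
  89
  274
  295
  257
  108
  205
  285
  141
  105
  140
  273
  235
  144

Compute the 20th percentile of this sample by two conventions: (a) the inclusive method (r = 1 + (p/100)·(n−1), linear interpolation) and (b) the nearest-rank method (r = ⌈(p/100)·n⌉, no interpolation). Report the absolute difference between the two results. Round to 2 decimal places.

6.40

Sorted: 48, 89, 105, 108, 140, 141, 144, 205, 235, 249, 257, 265, 273, 274, 282, 285, 295.
n = 17.
(a) r = 4.2; between ranks 4 (108) and 5 (140): 114.4.
(b) the nearest-rank method: rank 4 → 108.
|114.4 − 108| = 6.4.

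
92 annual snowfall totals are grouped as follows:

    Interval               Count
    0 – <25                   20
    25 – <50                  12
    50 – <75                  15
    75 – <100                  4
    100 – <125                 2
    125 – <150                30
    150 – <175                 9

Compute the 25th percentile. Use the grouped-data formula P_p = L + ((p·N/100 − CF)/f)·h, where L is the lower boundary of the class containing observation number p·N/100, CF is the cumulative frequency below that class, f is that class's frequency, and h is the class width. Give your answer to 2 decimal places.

N = 92; target position k = 25/100 · 92 = 23.
Cumulative frequencies: 20, 32, 47, 51, 53, 83, 92.
Observation 23 falls in the class 25 – <50.
L = 25, CF = 20, f = 12, h = 25.
P25 = 25 + ((23 − 20)/12)·25 = 25 + 6.25 = 31.25.

31.25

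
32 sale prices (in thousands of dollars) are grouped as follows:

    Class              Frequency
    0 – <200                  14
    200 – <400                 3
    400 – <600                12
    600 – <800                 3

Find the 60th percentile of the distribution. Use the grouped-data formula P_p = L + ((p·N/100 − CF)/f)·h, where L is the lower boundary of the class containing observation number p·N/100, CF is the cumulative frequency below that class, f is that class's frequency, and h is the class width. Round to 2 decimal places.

436.67

N = 32; target position k = 60/100 · 32 = 19.2.
Cumulative frequencies: 14, 17, 29, 32.
Observation 19.2 falls in the class 400 – <600.
L = 400, CF = 17, f = 12, h = 200.
P60 = 400 + ((19.2 − 17)/12)·200 = 400 + 36.6667 = 436.667.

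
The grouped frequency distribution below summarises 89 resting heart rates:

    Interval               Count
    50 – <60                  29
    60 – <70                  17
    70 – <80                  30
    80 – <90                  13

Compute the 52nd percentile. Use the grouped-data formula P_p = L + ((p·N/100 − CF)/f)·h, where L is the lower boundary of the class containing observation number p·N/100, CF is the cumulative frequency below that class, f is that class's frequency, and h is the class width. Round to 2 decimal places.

N = 89; target position k = 52/100 · 89 = 46.28.
Cumulative frequencies: 29, 46, 76, 89.
Observation 46.28 falls in the class 70 – <80.
L = 70, CF = 46, f = 30, h = 10.
P52 = 70 + ((46.28 − 46)/30)·10 = 70 + 0.0933333 = 70.0933.

70.09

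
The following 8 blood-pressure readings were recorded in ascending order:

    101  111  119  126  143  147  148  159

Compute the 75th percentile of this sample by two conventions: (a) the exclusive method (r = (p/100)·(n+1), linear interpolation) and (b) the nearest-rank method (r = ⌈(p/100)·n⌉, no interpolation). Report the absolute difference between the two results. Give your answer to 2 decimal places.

n = 8.
(a) r = 6.75; between ranks 6 (147) and 7 (148): 147.75.
(b) the nearest-rank method: rank 6 → 147.
|147.75 − 147| = 0.75.

0.75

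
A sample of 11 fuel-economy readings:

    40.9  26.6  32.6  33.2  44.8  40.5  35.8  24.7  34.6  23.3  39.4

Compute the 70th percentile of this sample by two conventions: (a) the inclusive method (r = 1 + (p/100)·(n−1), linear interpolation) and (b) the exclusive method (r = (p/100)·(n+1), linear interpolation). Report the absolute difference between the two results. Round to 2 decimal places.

0.44

Sorted: 23.3, 24.7, 26.6, 32.6, 33.2, 34.6, 35.8, 39.4, 40.5, 40.9, 44.8.
n = 11.
(a) r = 8 → value at rank 8 = 39.4.
(b) r = 8.4; between ranks 8 (39.4) and 9 (40.5): 39.84.
|39.4 − 39.84| = 0.44.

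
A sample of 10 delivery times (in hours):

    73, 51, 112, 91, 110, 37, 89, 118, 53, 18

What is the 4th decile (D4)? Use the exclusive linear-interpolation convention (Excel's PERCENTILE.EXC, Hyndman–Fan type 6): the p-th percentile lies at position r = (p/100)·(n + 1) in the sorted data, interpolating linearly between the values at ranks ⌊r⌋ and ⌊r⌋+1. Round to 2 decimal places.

Sorted: 18, 37, 51, 53, 73, 89, 91, 110, 112, 118.
n = 10.
r = (40/100)·(10 + 1) = 4.4.
Rank 4 is 53 and rank 5 is 73.
Interpolate: 53 + 0.4·(73 − 53) = 53 + 0.4·20 = 61.

61.00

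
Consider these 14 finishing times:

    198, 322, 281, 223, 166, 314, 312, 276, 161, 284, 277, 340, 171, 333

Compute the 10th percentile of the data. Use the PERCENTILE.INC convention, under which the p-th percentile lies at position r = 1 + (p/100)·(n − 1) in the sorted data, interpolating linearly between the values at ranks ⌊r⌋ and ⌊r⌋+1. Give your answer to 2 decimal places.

Sorted: 161, 166, 171, 198, 223, 276, 277, 281, 284, 312, 314, 322, 333, 340.
n = 14.
r = 1 + (10/100)·(14 − 1) = 1 + 1.3 = 2.3.
Rank 2 is 166 and rank 3 is 171.
Interpolate: 166 + 0.3·(171 − 166) = 166 + 0.3·5 = 167.5.

167.50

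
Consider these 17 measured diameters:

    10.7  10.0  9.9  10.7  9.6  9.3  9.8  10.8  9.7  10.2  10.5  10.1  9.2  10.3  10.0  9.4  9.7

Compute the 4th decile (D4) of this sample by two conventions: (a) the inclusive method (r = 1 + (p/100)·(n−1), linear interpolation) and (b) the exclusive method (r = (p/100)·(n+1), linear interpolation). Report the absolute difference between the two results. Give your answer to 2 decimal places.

Sorted: 9.2, 9.3, 9.4, 9.6, 9.7, 9.7, 9.8, 9.9, 10.0, 10.0, 10.1, 10.2, 10.3, 10.5, 10.7, 10.7, 10.8.
n = 17.
(a) r = 7.4; between ranks 7 (9.8) and 8 (9.9): 9.84.
(b) r = 7.2; between ranks 7 (9.8) and 8 (9.9): 9.82.
|9.84 − 9.82| = 0.02.

0.02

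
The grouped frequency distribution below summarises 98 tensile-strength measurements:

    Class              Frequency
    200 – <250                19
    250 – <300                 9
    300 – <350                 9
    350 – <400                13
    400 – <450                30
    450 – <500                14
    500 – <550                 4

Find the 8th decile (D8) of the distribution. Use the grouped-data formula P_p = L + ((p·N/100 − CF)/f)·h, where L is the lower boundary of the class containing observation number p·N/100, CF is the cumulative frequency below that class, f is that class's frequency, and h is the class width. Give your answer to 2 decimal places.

N = 98; target position k = 80/100 · 98 = 78.4.
Cumulative frequencies: 19, 28, 37, 50, 80, 94, 98.
Observation 78.4 falls in the class 400 – <450.
L = 400, CF = 50, f = 30, h = 50.
P80 = 400 + ((78.4 − 50)/30)·50 = 400 + 47.3333 = 447.333.

447.33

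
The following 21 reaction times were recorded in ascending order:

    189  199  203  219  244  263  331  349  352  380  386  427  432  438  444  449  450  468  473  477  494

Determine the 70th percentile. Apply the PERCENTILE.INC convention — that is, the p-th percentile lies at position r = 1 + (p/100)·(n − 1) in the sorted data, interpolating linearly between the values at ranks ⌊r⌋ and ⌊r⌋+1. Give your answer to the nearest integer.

444

n = 21.
r = 1 + (70/100)·(21 − 1) = 1 + 14 = 15.
r is an integer, so P70 is the value at rank 15: 444.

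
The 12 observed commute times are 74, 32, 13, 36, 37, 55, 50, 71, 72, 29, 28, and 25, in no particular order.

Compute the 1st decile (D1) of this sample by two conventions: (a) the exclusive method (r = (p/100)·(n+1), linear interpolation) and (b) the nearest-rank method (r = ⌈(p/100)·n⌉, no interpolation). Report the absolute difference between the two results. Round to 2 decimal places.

Sorted: 13, 25, 28, 29, 32, 36, 37, 50, 55, 71, 72, 74.
n = 12.
(a) r = 1.3; between ranks 1 (13) and 2 (25): 16.6.
(b) the nearest-rank method: rank 2 → 25.
|16.6 − 25| = 8.4.

8.40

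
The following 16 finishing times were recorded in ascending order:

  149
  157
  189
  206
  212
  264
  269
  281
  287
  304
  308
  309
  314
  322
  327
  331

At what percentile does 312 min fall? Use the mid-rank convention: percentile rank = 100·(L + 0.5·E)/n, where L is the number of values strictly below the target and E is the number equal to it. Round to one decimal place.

Count below 312: L = 12; count equal: E = 0; n = 16.
Percentile rank = 100·(12 + 0.5·0)/16 = 100·12/16 = 75.

75.0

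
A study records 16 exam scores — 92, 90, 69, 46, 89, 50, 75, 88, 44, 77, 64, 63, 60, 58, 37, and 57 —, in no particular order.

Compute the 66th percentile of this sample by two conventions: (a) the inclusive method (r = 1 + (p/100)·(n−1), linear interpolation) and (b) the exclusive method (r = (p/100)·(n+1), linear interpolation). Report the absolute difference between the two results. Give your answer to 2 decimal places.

1.04

Sorted: 37, 44, 46, 50, 57, 58, 60, 63, 64, 69, 75, 77, 88, 89, 90, 92.
n = 16.
(a) r = 10.9; between ranks 10 (69) and 11 (75): 74.4.
(b) r = 11.22; between ranks 11 (75) and 12 (77): 75.44.
|74.4 − 75.44| = 1.04.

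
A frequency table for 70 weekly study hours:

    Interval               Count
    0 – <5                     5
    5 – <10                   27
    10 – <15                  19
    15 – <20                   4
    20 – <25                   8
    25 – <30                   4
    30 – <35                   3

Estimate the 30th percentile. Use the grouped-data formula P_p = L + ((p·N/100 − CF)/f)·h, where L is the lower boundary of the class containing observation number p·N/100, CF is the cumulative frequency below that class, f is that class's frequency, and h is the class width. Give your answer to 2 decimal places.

7.96

N = 70; target position k = 30/100 · 70 = 21.
Cumulative frequencies: 5, 32, 51, 55, 63, 67, 70.
Observation 21 falls in the class 5 – <10.
L = 5, CF = 5, f = 27, h = 5.
P30 = 5 + ((21 − 5)/27)·5 = 5 + 2.96296 = 7.96296.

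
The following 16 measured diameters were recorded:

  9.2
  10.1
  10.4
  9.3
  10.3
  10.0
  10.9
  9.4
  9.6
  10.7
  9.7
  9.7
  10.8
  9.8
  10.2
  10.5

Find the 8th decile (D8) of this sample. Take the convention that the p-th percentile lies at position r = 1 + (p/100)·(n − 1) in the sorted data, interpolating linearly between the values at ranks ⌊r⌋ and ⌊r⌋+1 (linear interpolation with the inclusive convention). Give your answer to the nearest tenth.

Sorted: 9.2, 9.3, 9.4, 9.6, 9.7, 9.7, 9.8, 10.0, 10.1, 10.2, 10.3, 10.4, 10.5, 10.7, 10.8, 10.9.
n = 16.
r = 1 + (80/100)·(16 − 1) = 1 + 12 = 13.
r is an integer, so P80 is the value at rank 13: 10.5.

10.5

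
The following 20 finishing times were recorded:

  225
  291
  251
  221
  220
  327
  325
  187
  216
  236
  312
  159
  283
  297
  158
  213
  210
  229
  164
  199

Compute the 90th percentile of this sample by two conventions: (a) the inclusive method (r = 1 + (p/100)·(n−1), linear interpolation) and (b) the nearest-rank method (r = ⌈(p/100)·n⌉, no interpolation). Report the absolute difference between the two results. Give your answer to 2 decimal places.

1.30

Sorted: 158, 159, 164, 187, 199, 210, 213, 216, 220, 221, 225, 229, 236, 251, 283, 291, 297, 312, 325, 327.
n = 20.
(a) r = 18.1; between ranks 18 (312) and 19 (325): 313.3.
(b) the nearest-rank method: rank 18 → 312.
|313.3 − 312| = 1.3.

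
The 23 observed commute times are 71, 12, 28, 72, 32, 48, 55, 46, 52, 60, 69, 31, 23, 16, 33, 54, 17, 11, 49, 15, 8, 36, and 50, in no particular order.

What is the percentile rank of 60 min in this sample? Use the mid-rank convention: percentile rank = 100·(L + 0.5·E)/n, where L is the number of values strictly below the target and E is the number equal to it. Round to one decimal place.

Sorted: 8, 11, 12, 15, 16, 17, 23, 28, 31, 32, 33, 36, 46, 48, 49, 50, 52, 54, 55, 60, 69, 71, 72.
Count below 60: L = 19; count equal: E = 1; n = 23.
Percentile rank = 100·(19 + 0.5·1)/23 = 100·19.5/23 = 84.78.

84.8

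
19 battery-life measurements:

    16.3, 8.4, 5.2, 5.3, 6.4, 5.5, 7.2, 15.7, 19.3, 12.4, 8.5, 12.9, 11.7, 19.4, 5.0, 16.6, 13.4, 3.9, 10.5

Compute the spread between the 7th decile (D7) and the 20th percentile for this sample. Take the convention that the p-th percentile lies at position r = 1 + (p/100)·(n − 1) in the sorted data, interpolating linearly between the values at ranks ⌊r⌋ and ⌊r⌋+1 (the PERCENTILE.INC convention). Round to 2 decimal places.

Sorted: 3.9, 5.0, 5.2, 5.3, 5.5, 6.4, 7.2, 8.4, 8.5, 10.5, 11.7, 12.4, 12.9, 13.4, 15.7, 16.3, 16.6, 19.3, 19.4.
n = 19.
P20: r = 4.6; ranks 4–5 are 5.3, 5.5; interpolating gives 5.42.
P70: r = 13.6; ranks 13–14 are 12.9, 13.4; interpolating gives 13.2.
Difference: 13.2 − 5.42 = 7.78.

7.78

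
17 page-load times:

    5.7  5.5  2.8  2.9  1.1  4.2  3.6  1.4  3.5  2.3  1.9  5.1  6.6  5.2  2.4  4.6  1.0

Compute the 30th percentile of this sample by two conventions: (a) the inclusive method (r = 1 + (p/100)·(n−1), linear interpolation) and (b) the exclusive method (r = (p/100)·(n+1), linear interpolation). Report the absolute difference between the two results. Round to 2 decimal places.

Sorted: 1.0, 1.1, 1.4, 1.9, 2.3, 2.4, 2.8, 2.9, 3.5, 3.6, 4.2, 4.6, 5.1, 5.2, 5.5, 5.7, 6.6.
n = 17.
(a) r = 5.8; between ranks 5 (2.3) and 6 (2.4): 2.38.
(b) r = 5.4; between ranks 5 (2.3) and 6 (2.4): 2.34.
|2.38 − 2.34| = 0.04.

0.04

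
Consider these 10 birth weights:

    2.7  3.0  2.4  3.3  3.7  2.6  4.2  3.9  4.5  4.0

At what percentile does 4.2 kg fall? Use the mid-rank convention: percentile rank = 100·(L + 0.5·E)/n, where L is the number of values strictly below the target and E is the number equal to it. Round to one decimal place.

Sorted: 2.4, 2.6, 2.7, 3.0, 3.3, 3.7, 3.9, 4.0, 4.2, 4.5.
Count below 4.2: L = 8; count equal: E = 1; n = 10.
Percentile rank = 100·(8 + 0.5·1)/10 = 100·8.5/10 = 85.

85.0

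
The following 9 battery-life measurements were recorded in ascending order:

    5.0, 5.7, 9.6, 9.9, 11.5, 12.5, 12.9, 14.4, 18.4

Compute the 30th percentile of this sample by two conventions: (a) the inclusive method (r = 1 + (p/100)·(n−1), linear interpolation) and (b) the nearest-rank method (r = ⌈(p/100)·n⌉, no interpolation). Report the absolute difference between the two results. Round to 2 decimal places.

n = 9.
(a) r = 3.4; between ranks 3 (9.6) and 4 (9.9): 9.72.
(b) the nearest-rank method: rank 3 → 9.6.
|9.72 − 9.6| = 0.12.

0.12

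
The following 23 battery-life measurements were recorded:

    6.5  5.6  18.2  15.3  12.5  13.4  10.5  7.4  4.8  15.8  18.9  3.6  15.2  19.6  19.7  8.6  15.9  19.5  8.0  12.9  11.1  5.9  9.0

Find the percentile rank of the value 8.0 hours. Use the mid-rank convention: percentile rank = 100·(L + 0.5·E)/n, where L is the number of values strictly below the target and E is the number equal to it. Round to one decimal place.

Sorted: 3.6, 4.8, 5.6, 5.9, 6.5, 7.4, 8.0, 8.6, 9.0, 10.5, 11.1, 12.5, 12.9, 13.4, 15.2, 15.3, 15.8, 15.9, 18.2, 18.9, 19.5, 19.6, 19.7.
Count below 8.0: L = 6; count equal: E = 1; n = 23.
Percentile rank = 100·(6 + 0.5·1)/23 = 100·6.5/23 = 28.26.

28.3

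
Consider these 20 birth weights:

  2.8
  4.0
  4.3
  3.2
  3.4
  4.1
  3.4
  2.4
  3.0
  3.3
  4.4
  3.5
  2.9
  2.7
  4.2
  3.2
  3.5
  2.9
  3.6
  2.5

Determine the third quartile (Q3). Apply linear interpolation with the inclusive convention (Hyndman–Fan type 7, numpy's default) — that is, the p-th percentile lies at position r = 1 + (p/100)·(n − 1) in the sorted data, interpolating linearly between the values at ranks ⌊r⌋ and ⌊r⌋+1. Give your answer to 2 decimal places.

Sorted: 2.4, 2.5, 2.7, 2.8, 2.9, 2.9, 3.0, 3.2, 3.2, 3.3, 3.4, 3.4, 3.5, 3.5, 3.6, 4.0, 4.1, 4.2, 4.3, 4.4.
n = 20.
r = 1 + (75/100)·(20 − 1) = 1 + 14.25 = 15.25.
Rank 15 is 3.6 and rank 16 is 4.0.
Interpolate: 3.6 + 0.25·(4.0 − 3.6) = 3.6 + 0.25·0.4 = 3.7.

3.70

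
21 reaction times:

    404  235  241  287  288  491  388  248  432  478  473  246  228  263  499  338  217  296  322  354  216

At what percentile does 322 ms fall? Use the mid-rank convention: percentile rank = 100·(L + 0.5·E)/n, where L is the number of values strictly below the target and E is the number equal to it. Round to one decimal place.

54.8

Sorted: 216, 217, 228, 235, 241, 246, 248, 263, 287, 288, 296, 322, 338, 354, 388, 404, 432, 473, 478, 491, 499.
Count below 322: L = 11; count equal: E = 1; n = 21.
Percentile rank = 100·(11 + 0.5·1)/21 = 100·11.5/21 = 54.76.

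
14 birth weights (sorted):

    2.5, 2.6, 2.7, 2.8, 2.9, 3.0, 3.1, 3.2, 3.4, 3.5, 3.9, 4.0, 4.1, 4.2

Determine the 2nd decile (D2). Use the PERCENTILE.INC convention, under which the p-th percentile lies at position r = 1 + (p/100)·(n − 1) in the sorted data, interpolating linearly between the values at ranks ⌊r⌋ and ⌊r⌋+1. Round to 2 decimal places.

2.76

n = 14.
r = 1 + (20/100)·(14 − 1) = 1 + 2.6 = 3.6.
Rank 3 is 2.7 and rank 4 is 2.8.
Interpolate: 2.7 + 0.6·(2.8 − 2.7) = 2.7 + 0.6·0.1 = 2.76.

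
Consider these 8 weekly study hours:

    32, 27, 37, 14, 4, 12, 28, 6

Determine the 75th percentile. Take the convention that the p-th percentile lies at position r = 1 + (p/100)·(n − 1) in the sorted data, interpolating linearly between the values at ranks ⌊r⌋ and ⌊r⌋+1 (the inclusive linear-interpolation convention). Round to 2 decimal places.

Sorted: 4, 6, 12, 14, 27, 28, 32, 37.
n = 8.
r = 1 + (75/100)·(8 − 1) = 1 + 5.25 = 6.25.
Rank 6 is 28 and rank 7 is 32.
Interpolate: 28 + 0.25·(32 − 28) = 28 + 0.25·4 = 29.

29.00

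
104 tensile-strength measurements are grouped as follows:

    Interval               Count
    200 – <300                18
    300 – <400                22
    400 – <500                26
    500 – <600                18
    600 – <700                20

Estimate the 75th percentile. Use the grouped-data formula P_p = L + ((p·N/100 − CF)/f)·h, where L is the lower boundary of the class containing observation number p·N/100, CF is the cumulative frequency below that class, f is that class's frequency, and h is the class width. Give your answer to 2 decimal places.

566.67

N = 104; target position k = 75/100 · 104 = 78.
Cumulative frequencies: 18, 40, 66, 84, 104.
Observation 78 falls in the class 500 – <600.
L = 500, CF = 66, f = 18, h = 100.
P75 = 500 + ((78 − 66)/18)·100 = 500 + 66.6667 = 566.667.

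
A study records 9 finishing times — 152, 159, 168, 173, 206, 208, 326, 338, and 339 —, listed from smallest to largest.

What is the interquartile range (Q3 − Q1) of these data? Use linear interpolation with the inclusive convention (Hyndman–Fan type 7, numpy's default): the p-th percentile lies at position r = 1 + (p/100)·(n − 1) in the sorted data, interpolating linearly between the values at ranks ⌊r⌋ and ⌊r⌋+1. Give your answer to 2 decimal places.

158.00

n = 9.
P25: r = 3 (integer) → 168.
P75: r = 7 (integer) → 326.
Difference: 326 − 168 = 158.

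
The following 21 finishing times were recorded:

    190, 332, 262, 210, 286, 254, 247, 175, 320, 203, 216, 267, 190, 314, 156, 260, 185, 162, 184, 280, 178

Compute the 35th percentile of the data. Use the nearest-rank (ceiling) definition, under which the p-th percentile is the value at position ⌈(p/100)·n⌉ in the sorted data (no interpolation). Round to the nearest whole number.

Sorted: 156, 162, 175, 178, 184, 185, 190, 190, 203, 210, 216, 247, 254, 260, 262, 267, 280, 286, 314, 320, 332.
n = 21.
Position = ⌈35/100 · 21⌉ = ⌈7.35⌉ = 8.
The value at rank 8 is 190.

190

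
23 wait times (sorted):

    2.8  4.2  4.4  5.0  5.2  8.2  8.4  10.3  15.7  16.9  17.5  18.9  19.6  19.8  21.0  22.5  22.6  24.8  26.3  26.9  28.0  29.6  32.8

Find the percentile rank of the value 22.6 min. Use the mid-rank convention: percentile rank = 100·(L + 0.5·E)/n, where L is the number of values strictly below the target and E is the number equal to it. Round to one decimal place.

Count below 22.6: L = 16; count equal: E = 1; n = 23.
Percentile rank = 100·(16 + 0.5·1)/23 = 100·16.5/23 = 71.74.

71.7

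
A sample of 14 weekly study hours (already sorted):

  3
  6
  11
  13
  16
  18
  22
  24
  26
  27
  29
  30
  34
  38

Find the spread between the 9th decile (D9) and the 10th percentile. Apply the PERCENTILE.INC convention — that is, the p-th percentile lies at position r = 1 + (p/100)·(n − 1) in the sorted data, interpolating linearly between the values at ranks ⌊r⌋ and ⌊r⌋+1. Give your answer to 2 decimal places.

n = 14.
P10: r = 2.3; ranks 2–3 are 6, 11; interpolating gives 7.5.
P90: r = 12.7; ranks 12–13 are 30, 34; interpolating gives 32.8.
Difference: 32.8 − 7.5 = 25.3.

25.30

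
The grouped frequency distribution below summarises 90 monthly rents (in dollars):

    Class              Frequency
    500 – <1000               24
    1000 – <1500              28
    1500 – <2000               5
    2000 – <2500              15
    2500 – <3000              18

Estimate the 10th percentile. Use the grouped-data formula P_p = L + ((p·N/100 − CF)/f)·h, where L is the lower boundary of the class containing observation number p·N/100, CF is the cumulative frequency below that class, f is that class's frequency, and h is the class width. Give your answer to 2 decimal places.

687.50

N = 90; target position k = 10/100 · 90 = 9.
Cumulative frequencies: 24, 52, 57, 72, 90.
Observation 9 falls in the class 500 – <1000.
L = 500, CF = 0, f = 24, h = 500.
P10 = 500 + ((9 − 0)/24)·500 = 500 + 187.5 = 687.5.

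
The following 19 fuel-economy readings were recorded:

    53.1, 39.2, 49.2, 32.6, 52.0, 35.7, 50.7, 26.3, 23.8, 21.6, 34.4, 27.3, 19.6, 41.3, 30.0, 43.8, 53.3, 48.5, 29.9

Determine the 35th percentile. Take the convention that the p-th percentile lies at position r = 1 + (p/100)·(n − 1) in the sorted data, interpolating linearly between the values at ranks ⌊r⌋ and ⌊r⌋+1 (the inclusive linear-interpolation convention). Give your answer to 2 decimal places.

30.78

Sorted: 19.6, 21.6, 23.8, 26.3, 27.3, 29.9, 30.0, 32.6, 34.4, 35.7, 39.2, 41.3, 43.8, 48.5, 49.2, 50.7, 52.0, 53.1, 53.3.
n = 19.
r = 1 + (35/100)·(19 − 1) = 1 + 6.3 = 7.3.
Rank 7 is 30.0 and rank 8 is 32.6.
Interpolate: 30.0 + 0.3·(32.6 − 30.0) = 30.0 + 0.3·2.6 = 30.78.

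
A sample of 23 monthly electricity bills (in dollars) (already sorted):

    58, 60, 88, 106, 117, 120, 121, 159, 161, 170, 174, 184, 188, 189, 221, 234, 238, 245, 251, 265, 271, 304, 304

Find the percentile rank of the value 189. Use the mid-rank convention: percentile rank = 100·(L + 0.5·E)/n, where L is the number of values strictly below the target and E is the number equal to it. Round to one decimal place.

58.7

Count below 189: L = 13; count equal: E = 1; n = 23.
Percentile rank = 100·(13 + 0.5·1)/23 = 100·13.5/23 = 58.7.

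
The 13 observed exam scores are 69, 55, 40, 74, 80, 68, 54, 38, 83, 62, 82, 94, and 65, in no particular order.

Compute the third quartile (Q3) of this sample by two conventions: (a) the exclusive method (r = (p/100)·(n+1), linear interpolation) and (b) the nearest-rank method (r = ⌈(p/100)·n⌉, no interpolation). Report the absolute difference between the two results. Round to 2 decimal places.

Sorted: 38, 40, 54, 55, 62, 65, 68, 69, 74, 80, 82, 83, 94.
n = 13.
(a) r = 10.5; between ranks 10 (80) and 11 (82): 81.
(b) the nearest-rank method: rank 10 → 80.
|81 − 80| = 1.

1.00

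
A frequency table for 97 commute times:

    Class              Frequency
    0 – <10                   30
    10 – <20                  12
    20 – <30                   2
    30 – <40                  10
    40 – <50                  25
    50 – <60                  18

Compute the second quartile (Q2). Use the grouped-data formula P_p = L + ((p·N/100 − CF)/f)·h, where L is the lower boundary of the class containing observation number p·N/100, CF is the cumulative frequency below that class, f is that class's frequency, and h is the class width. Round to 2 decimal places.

34.50

N = 97; target position k = 50/100 · 97 = 48.5.
Cumulative frequencies: 30, 42, 44, 54, 79, 97.
Observation 48.5 falls in the class 30 – <40.
L = 30, CF = 44, f = 10, h = 10.
P50 = 30 + ((48.5 − 44)/10)·10 = 30 + 4.5 = 34.5.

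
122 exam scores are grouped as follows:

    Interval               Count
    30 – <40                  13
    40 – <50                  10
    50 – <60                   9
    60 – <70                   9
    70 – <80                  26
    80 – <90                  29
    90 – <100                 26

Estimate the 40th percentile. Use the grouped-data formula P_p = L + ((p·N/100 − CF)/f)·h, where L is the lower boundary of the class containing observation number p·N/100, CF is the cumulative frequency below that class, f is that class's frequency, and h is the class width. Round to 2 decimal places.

N = 122; target position k = 40/100 · 122 = 48.8.
Cumulative frequencies: 13, 23, 32, 41, 67, 96, 122.
Observation 48.8 falls in the class 70 – <80.
L = 70, CF = 41, f = 26, h = 10.
P40 = 70 + ((48.8 − 41)/26)·10 = 70 + 3 = 73.

73.00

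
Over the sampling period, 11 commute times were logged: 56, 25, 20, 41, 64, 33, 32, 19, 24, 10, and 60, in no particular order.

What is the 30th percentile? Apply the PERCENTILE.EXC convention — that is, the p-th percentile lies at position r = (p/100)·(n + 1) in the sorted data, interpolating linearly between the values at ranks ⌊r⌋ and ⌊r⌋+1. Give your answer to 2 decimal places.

22.40

Sorted: 10, 19, 20, 24, 25, 32, 33, 41, 56, 60, 64.
n = 11.
r = (30/100)·(11 + 1) = 3.6.
Rank 3 is 20 and rank 4 is 24.
Interpolate: 20 + 0.6·(24 − 20) = 20 + 0.6·4 = 22.4.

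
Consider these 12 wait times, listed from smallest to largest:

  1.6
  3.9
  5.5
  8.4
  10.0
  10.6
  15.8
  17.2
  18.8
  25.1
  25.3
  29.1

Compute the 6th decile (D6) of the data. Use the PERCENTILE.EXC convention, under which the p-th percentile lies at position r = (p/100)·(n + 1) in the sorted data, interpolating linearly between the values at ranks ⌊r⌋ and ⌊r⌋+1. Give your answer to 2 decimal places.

16.92

n = 12.
r = (60/100)·(12 + 1) = 7.8.
Rank 7 is 15.8 and rank 8 is 17.2.
Interpolate: 15.8 + 0.8·(17.2 − 15.8) = 15.8 + 0.8·1.4 = 16.92.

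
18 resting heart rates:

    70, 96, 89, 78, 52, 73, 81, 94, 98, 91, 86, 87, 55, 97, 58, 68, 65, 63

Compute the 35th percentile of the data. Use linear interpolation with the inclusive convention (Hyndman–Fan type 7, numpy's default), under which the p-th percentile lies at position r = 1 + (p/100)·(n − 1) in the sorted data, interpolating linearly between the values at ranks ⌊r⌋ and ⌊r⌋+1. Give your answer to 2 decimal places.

69.90

Sorted: 52, 55, 58, 63, 65, 68, 70, 73, 78, 81, 86, 87, 89, 91, 94, 96, 97, 98.
n = 18.
r = 1 + (35/100)·(18 − 1) = 1 + 5.95 = 6.95.
Rank 6 is 68 and rank 7 is 70.
Interpolate: 68 + 0.95·(70 − 68) = 68 + 0.95·2 = 69.9.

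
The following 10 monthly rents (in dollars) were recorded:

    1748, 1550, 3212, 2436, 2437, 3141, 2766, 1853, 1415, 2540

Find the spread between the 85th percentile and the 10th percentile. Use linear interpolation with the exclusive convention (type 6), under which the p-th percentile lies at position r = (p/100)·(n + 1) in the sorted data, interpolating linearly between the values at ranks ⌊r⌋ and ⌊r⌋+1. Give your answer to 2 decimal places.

Sorted: 1415, 1550, 1748, 1853, 2436, 2437, 2540, 2766, 3141, 3212.
n = 10.
P10: r = 1.1; ranks 1–2 are 1415, 1550; interpolating gives 1428.5.
P85: r = 9.35; ranks 9–10 are 3141, 3212; interpolating gives 3165.85.
Difference: 3165.85 − 1428.5 = 1737.35.

1737.35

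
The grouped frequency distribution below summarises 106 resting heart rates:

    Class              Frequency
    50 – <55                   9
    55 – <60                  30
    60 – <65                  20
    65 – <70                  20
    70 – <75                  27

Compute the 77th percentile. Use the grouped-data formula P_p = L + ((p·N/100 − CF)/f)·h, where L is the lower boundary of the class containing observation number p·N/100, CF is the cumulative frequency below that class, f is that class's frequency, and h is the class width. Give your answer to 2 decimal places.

70.49

N = 106; target position k = 77/100 · 106 = 81.62.
Cumulative frequencies: 9, 39, 59, 79, 106.
Observation 81.62 falls in the class 70 – <75.
L = 70, CF = 79, f = 27, h = 5.
P77 = 70 + ((81.62 − 79)/27)·5 = 70 + 0.485185 = 70.4852.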